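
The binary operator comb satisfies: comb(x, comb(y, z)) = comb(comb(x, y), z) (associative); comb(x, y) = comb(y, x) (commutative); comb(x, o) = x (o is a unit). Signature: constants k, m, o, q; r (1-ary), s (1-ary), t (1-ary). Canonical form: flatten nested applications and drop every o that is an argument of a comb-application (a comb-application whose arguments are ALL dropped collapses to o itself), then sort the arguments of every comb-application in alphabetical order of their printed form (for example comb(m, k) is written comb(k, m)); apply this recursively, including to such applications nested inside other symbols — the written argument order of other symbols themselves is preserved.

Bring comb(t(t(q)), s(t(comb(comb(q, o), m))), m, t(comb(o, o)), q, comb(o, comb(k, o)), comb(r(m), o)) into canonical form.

Flatten:  comb(t(t(q)), s(t(comb(comb(q, o), m))), m, t(comb(o, o)), q, o, k, o, r(m), o)
Canonicalize subterm:  s(t(comb(comb(q, o), m)))  →  s(t(comb(m, q)))
Simplify inside:  t(comb(o, o))  →  t(o)
Units out:  drop o (×3)
Order the arguments:  comb(k, m, q, r(m), s(t(comb(m, q))), t(o), t(t(q)))

Answer: comb(k, m, q, r(m), s(t(comb(m, q))), t(o), t(t(q)))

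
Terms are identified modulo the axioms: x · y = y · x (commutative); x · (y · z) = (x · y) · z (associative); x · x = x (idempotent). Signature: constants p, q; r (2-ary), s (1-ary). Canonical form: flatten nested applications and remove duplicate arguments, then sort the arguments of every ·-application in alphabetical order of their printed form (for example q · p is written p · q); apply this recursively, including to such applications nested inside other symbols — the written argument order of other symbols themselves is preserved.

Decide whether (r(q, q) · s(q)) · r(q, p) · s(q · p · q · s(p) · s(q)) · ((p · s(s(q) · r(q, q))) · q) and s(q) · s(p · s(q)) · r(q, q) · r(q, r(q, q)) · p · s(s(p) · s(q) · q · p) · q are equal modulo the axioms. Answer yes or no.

Left:  (r(q, q) · s(q)) · r(q, p) · s(q · p · q · s(p) · s(q)) · ((p · s(s(q) · r(q, q))) · q)
  Flatten:  r(q, q) · s(q) · r(q, p) · s(q · p · q · s(p) · s(q)) · p · s(s(q) · r(q, q)) · q
  Simplify inside:  s(q · p · q · s(p) · s(q))  →  s(p · q · s(p) · s(q))
  Canonicalize subterm:  s(s(q) · r(q, q))  →  s(r(q, q) · s(q))
  Order the arguments:  p · q · r(q, p) · r(q, q) · s(p · q · s(p) · s(q)) · s(q) · s(r(q, q) · s(q))
Right:  s(q) · s(p · s(q)) · r(q, q) · r(q, r(q, q)) · p · s(s(p) · s(q) · q · p) · q
  Canonicalize subterm:  s(s(p) · s(q) · q · p)  →  s(p · q · s(p) · s(q))
  Sort:  p · q · r(q, q) · r(q, r(q, q)) · s(p · q · s(p) · s(q)) · s(p · s(q)) · s(q)

Answer: no — p · q · r(q, p) · r(q, q) · s(p · q · s(p) · s(q)) · s(q) · s(r(q, q) · s(q)) vs p · q · r(q, q) · r(q, r(q, q)) · s(p · q · s(p) · s(q)) · s(p · s(q)) · s(q)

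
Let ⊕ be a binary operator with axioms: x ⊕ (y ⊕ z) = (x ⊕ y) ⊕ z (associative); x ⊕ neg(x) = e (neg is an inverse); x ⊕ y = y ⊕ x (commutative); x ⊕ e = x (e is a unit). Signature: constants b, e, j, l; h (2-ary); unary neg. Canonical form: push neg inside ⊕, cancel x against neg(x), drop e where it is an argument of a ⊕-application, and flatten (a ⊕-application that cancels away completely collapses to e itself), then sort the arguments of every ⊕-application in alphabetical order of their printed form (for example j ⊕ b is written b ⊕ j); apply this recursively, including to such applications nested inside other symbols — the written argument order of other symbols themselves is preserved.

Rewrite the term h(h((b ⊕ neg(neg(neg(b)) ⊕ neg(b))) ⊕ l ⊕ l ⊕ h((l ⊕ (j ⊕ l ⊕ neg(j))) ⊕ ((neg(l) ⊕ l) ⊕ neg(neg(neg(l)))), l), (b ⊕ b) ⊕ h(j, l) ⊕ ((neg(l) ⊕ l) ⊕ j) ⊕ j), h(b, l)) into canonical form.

Answer: h(h(b ⊕ h(l, l) ⊕ l ⊕ l, b ⊕ b ⊕ h(j, l) ⊕ j ⊕ j), h(b, l))

Derivation:
Descend into:  (b ⊕ neg(neg(neg(b)) ⊕ neg(b))) ⊕ l ⊕ l ⊕ h((l ⊕ (j ⊕ l ⊕ neg(j))) ⊕ ((neg(l) ⊕ l) ⊕ neg(neg(neg(l)))), l)
Push neg inside:  distribute neg over ⊕ and collapse double neg
Collect terms:  b ⊕ l ⊕ l ⊕ h(l, l)
Sort:  b ⊕ h(l, l) ⊕ l ⊕ l
Reassemble:  h(h(b ⊕ h(l, l) ⊕ l ⊕ l, b ⊕ b ⊕ h(j, l) ⊕ j ⊕ j), h(b, l))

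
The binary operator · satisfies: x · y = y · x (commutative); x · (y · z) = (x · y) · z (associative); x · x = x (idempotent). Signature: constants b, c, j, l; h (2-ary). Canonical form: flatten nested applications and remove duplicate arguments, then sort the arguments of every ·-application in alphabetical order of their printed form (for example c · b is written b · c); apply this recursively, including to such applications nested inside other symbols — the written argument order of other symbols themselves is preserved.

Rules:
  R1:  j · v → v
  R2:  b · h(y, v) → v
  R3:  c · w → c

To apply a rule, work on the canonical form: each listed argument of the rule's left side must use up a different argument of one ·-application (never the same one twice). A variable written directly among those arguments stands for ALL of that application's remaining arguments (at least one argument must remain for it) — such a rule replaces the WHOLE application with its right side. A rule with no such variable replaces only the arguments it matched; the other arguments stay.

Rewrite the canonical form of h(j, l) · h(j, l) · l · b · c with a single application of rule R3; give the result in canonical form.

Answer: c

Derivation:
Canonical form:  b · c · h(j, l) · l
Match R3:  consume c;  w := b · h(j, l) · l
Every leftover argument binds to the variable; the entire application is replaced.
Result:  c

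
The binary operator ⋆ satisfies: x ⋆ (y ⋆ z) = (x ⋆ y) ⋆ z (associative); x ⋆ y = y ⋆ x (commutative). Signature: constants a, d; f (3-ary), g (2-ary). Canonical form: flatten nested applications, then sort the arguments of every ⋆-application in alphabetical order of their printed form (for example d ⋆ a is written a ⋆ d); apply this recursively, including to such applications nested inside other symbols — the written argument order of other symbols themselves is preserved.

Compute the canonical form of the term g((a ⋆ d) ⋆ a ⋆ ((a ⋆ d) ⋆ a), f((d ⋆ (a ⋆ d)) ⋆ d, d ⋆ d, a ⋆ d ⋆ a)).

Descend into:  (a ⋆ d) ⋆ a ⋆ ((a ⋆ d) ⋆ a)
Un-nest:  a ⋆ d ⋆ a ⋆ a ⋆ d ⋆ a
Sort arguments:  a ⋆ a ⋆ a ⋆ a ⋆ d ⋆ d
Reassemble:  g(a ⋆ a ⋆ a ⋆ a ⋆ d ⋆ d, f(a ⋆ d ⋆ d ⋆ d, d ⋆ d, a ⋆ a ⋆ d))

Answer: g(a ⋆ a ⋆ a ⋆ a ⋆ d ⋆ d, f(a ⋆ d ⋆ d ⋆ d, d ⋆ d, a ⋆ a ⋆ d))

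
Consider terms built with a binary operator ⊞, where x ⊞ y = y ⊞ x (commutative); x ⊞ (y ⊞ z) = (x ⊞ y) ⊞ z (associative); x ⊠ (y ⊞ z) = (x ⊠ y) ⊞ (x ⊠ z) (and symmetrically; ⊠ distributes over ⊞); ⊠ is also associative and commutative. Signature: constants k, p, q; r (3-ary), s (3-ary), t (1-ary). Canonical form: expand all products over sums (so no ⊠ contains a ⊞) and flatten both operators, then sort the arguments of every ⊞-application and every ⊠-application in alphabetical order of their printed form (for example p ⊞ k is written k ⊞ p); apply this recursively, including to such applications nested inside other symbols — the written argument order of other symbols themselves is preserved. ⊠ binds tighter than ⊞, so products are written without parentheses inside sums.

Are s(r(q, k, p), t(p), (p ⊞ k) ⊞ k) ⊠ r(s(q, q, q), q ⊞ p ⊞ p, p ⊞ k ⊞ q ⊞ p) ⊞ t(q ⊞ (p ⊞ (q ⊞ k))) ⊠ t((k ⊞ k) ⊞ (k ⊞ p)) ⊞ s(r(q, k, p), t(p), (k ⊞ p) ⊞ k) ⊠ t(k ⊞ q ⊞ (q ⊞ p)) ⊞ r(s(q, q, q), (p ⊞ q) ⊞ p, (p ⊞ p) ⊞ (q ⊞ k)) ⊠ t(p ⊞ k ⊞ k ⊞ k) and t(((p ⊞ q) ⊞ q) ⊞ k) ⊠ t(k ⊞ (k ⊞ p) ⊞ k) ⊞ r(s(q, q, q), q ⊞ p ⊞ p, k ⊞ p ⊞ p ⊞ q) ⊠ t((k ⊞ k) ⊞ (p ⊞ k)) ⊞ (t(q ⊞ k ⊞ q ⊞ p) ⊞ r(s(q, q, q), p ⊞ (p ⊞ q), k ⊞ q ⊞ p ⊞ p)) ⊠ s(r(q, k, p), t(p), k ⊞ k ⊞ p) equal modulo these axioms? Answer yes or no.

Answer: yes — both canonical forms are r(s(q, q, q), p ⊞ p ⊞ q, k ⊞ p ⊞ p ⊞ q) ⊠ s(r(q, k, p), t(p), k ⊞ k ⊞ p) ⊞ r(s(q, q, q), p ⊞ p ⊞ q, k ⊞ p ⊞ p ⊞ q) ⊠ t(k ⊞ k ⊞ k ⊞ p) ⊞ s(r(q, k, p), t(p), k ⊞ k ⊞ p) ⊠ t(k ⊞ p ⊞ q ⊞ q) ⊞ t(k ⊞ k ⊞ k ⊞ p) ⊠ t(k ⊞ p ⊞ q ⊞ q)

Derivation:
Left:  s(r(q, k, p), t(p), (p ⊞ k) ⊞ k) ⊠ r(s(q, q, q), q ⊞ p ⊞ p, p ⊞ k ⊞ q ⊞ p) ⊞ t(q ⊞ (p ⊞ (q ⊞ k))) ⊠ t((k ⊞ k) ⊞ (k ⊞ p)) ⊞ s(r(q, k, p), t(p), (k ⊞ p) ⊞ k) ⊠ t(k ⊞ q ⊞ (q ⊞ p)) ⊞ r(s(q, q, q), (p ⊞ q) ⊞ p, (p ⊞ p) ⊞ (q ⊞ k)) ⊠ t(p ⊞ k ⊞ k ⊞ k)
  Flatten:  r(s(q, q, q), p ⊞ p ⊞ q, k ⊞ p ⊞ p ⊞ q) ⊠ s(r(q, k, p), t(p), k ⊞ k ⊞ p) ⊞ t(k ⊞ k ⊞ k ⊞ p) ⊠ t(k ⊞ p ⊞ q ⊞ q) ⊞ s(r(q, k, p), t(p), k ⊞ k ⊞ p) ⊠ t(k ⊞ p ⊞ q ⊞ q) ⊞ r(s(q, q, q), p ⊞ p ⊞ q, k ⊞ p ⊞ p ⊞ q) ⊠ t(k ⊞ k ⊞ k ⊞ p)
  Sort:  r(s(q, q, q), p ⊞ p ⊞ q, k ⊞ p ⊞ p ⊞ q) ⊠ s(r(q, k, p), t(p), k ⊞ k ⊞ p) ⊞ r(s(q, q, q), p ⊞ p ⊞ q, k ⊞ p ⊞ p ⊞ q) ⊠ t(k ⊞ k ⊞ k ⊞ p) ⊞ s(r(q, k, p), t(p), k ⊞ k ⊞ p) ⊠ t(k ⊞ p ⊞ q ⊞ q) ⊞ t(k ⊞ k ⊞ k ⊞ p) ⊠ t(k ⊞ p ⊞ q ⊞ q)
Right:  t(((p ⊞ q) ⊞ q) ⊞ k) ⊠ t(k ⊞ (k ⊞ p) ⊞ k) ⊞ r(s(q, q, q), q ⊞ p ⊞ p, k ⊞ p ⊞ p ⊞ q) ⊠ t((k ⊞ k) ⊞ (p ⊞ k)) ⊞ (t(q ⊞ k ⊞ q ⊞ p) ⊞ r(s(q, q, q), p ⊞ (p ⊞ q), k ⊞ q ⊞ p ⊞ p)) ⊠ s(r(q, k, p), t(p), k ⊞ k ⊞ p)
  Expand:  t(k ⊞ k ⊞ k ⊞ p) ⊠ t(k ⊞ p ⊞ q ⊞ q) ⊞ r(s(q, q, q), p ⊞ p ⊞ q, k ⊞ p ⊞ p ⊞ q) ⊠ t(k ⊞ k ⊞ k ⊞ p) ⊞ s(r(q, k, p), t(p), k ⊞ k ⊞ p) ⊠ t(k ⊞ p ⊞ q ⊞ q) ⊞ r(s(q, q, q), p ⊞ p ⊞ q, k ⊞ p ⊞ p ⊞ q) ⊠ s(r(q, k, p), t(p), k ⊞ k ⊞ p)
  Sort arguments:  r(s(q, q, q), p ⊞ p ⊞ q, k ⊞ p ⊞ p ⊞ q) ⊠ s(r(q, k, p), t(p), k ⊞ k ⊞ p) ⊞ r(s(q, q, q), p ⊞ p ⊞ q, k ⊞ p ⊞ p ⊞ q) ⊠ t(k ⊞ k ⊞ k ⊞ p) ⊞ s(r(q, k, p), t(p), k ⊞ k ⊞ p) ⊠ t(k ⊞ p ⊞ q ⊞ q) ⊞ t(k ⊞ k ⊞ k ⊞ p) ⊠ t(k ⊞ p ⊞ q ⊞ q)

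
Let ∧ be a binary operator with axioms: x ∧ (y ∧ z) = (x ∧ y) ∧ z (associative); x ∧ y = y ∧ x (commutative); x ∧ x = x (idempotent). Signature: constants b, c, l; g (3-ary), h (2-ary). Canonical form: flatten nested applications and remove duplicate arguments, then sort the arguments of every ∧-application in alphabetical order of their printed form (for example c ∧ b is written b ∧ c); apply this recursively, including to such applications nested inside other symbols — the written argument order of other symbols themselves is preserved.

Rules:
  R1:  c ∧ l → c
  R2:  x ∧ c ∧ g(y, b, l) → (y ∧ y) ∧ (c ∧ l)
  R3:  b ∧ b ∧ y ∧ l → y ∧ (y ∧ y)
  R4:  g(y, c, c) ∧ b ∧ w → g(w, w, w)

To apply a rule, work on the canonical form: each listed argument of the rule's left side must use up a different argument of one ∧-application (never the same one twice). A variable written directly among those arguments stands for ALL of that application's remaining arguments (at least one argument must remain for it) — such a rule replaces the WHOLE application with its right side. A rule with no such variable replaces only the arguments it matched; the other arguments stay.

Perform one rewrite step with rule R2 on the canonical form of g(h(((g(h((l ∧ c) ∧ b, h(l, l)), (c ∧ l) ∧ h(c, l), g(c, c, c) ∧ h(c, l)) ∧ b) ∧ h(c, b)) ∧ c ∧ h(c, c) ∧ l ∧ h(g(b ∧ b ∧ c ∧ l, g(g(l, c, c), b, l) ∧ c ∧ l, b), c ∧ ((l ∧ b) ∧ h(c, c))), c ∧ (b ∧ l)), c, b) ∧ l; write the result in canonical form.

Answer: g(h(b ∧ c ∧ g(h(b ∧ c ∧ l, h(l, l)), c ∧ h(c, l) ∧ l, g(c, c, c) ∧ h(c, l)) ∧ h(c, b) ∧ h(c, c) ∧ h(g(b ∧ c ∧ l, c ∧ g(l, c, c) ∧ l, b), b ∧ c ∧ h(c, c) ∧ l) ∧ l, b ∧ c ∧ l), c, b) ∧ l

Derivation:
Canonical form:  g(h(b ∧ c ∧ g(h(b ∧ c ∧ l, h(l, l)), c ∧ h(c, l) ∧ l, g(c, c, c) ∧ h(c, l)) ∧ h(c, b) ∧ h(c, c) ∧ h(g(b ∧ c ∧ l, c ∧ g(g(l, c, c), b, l) ∧ l, b), b ∧ c ∧ h(c, c) ∧ l) ∧ l, b ∧ c ∧ l), c, b) ∧ l
Match R2:  consume c, g(g(l, c, c), b, l);  x := l, y := g(l, c, c)
The extension variable absorbs all remaining arguments, so the whole application is rewritten.
Result:  g(h(b ∧ c ∧ g(h(b ∧ c ∧ l, h(l, l)), c ∧ h(c, l) ∧ l, g(c, c, c) ∧ h(c, l)) ∧ h(c, b) ∧ h(c, c) ∧ h(g(b ∧ c ∧ l, c ∧ g(l, c, c) ∧ l, b), b ∧ c ∧ h(c, c) ∧ l) ∧ l, b ∧ c ∧ l), c, b) ∧ l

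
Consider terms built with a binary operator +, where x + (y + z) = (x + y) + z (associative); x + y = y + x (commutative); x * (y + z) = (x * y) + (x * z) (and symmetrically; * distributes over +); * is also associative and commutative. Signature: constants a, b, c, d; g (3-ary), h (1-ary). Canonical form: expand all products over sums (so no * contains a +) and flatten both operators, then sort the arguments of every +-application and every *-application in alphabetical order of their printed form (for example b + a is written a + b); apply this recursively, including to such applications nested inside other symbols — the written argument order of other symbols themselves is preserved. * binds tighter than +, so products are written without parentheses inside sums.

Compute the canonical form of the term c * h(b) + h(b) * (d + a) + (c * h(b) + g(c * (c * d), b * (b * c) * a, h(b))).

Distribute:  c * h(b) + d * h(b) + a * h(b) + c * h(b) + g(c * c * d, a * b * b * c, h(b))
Order the arguments:  a * h(b) + c * h(b) + c * h(b) + d * h(b) + g(c * c * d, a * b * b * c, h(b))

Answer: a * h(b) + c * h(b) + c * h(b) + d * h(b) + g(c * c * d, a * b * b * c, h(b))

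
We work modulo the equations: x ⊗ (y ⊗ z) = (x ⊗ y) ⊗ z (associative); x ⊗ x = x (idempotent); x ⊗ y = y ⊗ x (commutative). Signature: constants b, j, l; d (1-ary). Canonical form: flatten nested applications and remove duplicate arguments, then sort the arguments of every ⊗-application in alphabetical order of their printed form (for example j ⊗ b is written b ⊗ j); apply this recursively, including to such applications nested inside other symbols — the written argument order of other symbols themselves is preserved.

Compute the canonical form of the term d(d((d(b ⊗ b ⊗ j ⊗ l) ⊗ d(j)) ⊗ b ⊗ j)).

Focus inside:  (d(b ⊗ b ⊗ j ⊗ l) ⊗ d(j)) ⊗ b ⊗ j
Flatten:  d(b ⊗ b ⊗ j ⊗ l) ⊗ d(j) ⊗ b ⊗ j
Simplify inside:  d(b ⊗ b ⊗ j ⊗ l)  →  d(b ⊗ j ⊗ l)
Sort:  b ⊗ d(b ⊗ j ⊗ l) ⊗ d(j) ⊗ j
Rebuild:  d(d(b ⊗ d(b ⊗ j ⊗ l) ⊗ d(j) ⊗ j))

Answer: d(d(b ⊗ d(b ⊗ j ⊗ l) ⊗ d(j) ⊗ j))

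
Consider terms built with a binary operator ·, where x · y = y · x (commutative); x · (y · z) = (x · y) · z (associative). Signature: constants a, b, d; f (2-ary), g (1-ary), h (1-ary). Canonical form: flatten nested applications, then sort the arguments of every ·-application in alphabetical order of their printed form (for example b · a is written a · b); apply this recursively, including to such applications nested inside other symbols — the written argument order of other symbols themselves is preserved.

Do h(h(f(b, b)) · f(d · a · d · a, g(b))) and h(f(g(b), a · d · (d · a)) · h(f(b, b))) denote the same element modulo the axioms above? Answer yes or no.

Left:  h(h(f(b, b)) · f(d · a · d · a, g(b)))
  Focus inside:  h(f(b, b)) · f(d · a · d · a, g(b))
  Canonicalize subterm:  f(d · a · d · a, g(b))  →  f(a · a · d · d, g(b))
  Sort:  f(a · a · d · d, g(b)) · h(f(b, b))
  Rebuild:  h(f(a · a · d · d, g(b)) · h(f(b, b)))
Right:  h(f(g(b), a · d · (d · a)) · h(f(b, b)))
  Descend into:  f(g(b), a · d · (d · a)) · h(f(b, b))
  Canonicalize subterm:  f(g(b), a · d · (d · a))  →  f(g(b), a · a · d · d)
  Sort:  f(g(b), a · a · d · d) · h(f(b, b))
  Reassemble:  h(f(g(b), a · a · d · d) · h(f(b, b)))

Answer: no — h(f(a · a · d · d, g(b)) · h(f(b, b))) vs h(f(g(b), a · a · d · d) · h(f(b, b)))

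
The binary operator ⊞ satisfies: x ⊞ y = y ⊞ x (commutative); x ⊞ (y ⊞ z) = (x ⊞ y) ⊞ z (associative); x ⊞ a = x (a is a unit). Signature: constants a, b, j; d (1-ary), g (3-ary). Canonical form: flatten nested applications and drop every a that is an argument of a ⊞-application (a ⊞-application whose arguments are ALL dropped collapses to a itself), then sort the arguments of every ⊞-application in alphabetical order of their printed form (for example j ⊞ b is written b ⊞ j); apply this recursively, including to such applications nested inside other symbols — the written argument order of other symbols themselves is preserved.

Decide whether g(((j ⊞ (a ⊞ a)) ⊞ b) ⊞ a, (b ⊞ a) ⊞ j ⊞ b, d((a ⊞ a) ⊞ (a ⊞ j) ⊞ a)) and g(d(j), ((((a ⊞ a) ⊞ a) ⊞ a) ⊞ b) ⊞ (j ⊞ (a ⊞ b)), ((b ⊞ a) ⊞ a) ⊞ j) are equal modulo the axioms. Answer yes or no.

Left:  g(((j ⊞ (a ⊞ a)) ⊞ b) ⊞ a, (b ⊞ a) ⊞ j ⊞ b, d((a ⊞ a) ⊞ (a ⊞ j) ⊞ a))
  Descend into:  ((j ⊞ (a ⊞ a)) ⊞ b) ⊞ a
  Flatten:  j ⊞ a ⊞ a ⊞ b ⊞ a
  Drop the unit:  drop a (×3)
  Sort:  b ⊞ j
  Reassemble:  g(b ⊞ j, b ⊞ b ⊞ j, d(j))
Right:  g(d(j), ((((a ⊞ a) ⊞ a) ⊞ a) ⊞ b) ⊞ (j ⊞ (a ⊞ b)), ((b ⊞ a) ⊞ a) ⊞ j)
  Work inside:  ((((a ⊞ a) ⊞ a) ⊞ a) ⊞ b) ⊞ (j ⊞ (a ⊞ b))
  Flatten:  a ⊞ a ⊞ a ⊞ a ⊞ b ⊞ j ⊞ a ⊞ b
  Unit:  drop a (×5)
  Sort arguments:  b ⊞ b ⊞ j
  Rebuild:  g(d(j), b ⊞ b ⊞ j, b ⊞ j)

Answer: no — g(b ⊞ j, b ⊞ b ⊞ j, d(j)) vs g(d(j), b ⊞ b ⊞ j, b ⊞ j)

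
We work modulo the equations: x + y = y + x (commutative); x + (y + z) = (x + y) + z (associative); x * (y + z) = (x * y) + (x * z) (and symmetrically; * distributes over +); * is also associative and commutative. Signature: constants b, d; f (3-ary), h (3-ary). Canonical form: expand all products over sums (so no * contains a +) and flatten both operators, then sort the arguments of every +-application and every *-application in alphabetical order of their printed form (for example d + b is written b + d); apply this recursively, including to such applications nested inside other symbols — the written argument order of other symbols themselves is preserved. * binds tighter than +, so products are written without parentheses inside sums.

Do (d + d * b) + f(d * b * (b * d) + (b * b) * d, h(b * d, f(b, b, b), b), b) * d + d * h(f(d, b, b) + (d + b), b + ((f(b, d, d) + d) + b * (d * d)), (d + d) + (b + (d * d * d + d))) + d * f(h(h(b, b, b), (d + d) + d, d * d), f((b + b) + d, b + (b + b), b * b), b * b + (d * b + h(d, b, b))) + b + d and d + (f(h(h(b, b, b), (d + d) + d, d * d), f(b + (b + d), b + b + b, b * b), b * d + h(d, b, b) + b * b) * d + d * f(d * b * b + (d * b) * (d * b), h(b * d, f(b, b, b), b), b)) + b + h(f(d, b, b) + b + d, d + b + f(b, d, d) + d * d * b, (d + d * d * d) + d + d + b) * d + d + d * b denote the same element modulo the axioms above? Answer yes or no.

Left:  (d + d * b) + f(d * b * (b * d) + (b * b) * d, h(b * d, f(b, b, b), b), b) * d + d * h(f(d, b, b) + (d + b), b + ((f(b, d, d) + d) + b * (d * d)), (d + d) + (b + (d * d * d + d))) + d * f(h(h(b, b, b), (d + d) + d, d * d), f((b + b) + d, b + (b + b), b * b), b * b + (d * b + h(d, b, b))) + b + d
  Merge nested applications:  d + b * d + d * f(b * b * d + b * b * d * d, h(b * d, f(b, b, b), b), b) + d * h(b + d + f(d, b, b), b + b * d * d + d + f(b, d, d), b + d + d + d + d * d * d) + d * f(h(h(b, b, b), d + d + d, d * d), f(b + b + d, b + b + b, b * b), b * b + b * d + h(d, b, b)) + b + d
  Sort:  b + b * d + d + d + d * f(b * b * d + b * b * d * d, h(b * d, f(b, b, b), b), b) + d * f(h(h(b, b, b), d + d + d, d * d), f(b + b + d, b + b + b, b * b), b * b + b * d + h(d, b, b)) + d * h(b + d + f(d, b, b), b + b * d * d + d + f(b, d, d), b + d + d + d + d * d * d)
Right:  d + (f(h(h(b, b, b), (d + d) + d, d * d), f(b + (b + d), b + b + b, b * b), b * d + h(d, b, b) + b * b) * d + d * f(d * b * b + (d * b) * (d * b), h(b * d, f(b, b, b), b), b)) + b + h(f(d, b, b) + b + d, d + b + f(b, d, d) + d * d * b, (d + d * d * d) + d + d + b) * d + d + d * b
  Un-nest:  d + d * f(h(h(b, b, b), d + d + d, d * d), f(b + b + d, b + b + b, b * b), b * b + b * d + h(d, b, b)) + d * f(b * b * d + b * b * d * d, h(b * d, f(b, b, b), b), b) + b + d * h(b + d + f(d, b, b), b + b * d * d + d + f(b, d, d), b + d + d + d + d * d * d) + d + b * d
  Sort arguments:  b + b * d + d + d + d * f(b * b * d + b * b * d * d, h(b * d, f(b, b, b), b), b) + d * f(h(h(b, b, b), d + d + d, d * d), f(b + b + d, b + b + b, b * b), b * b + b * d + h(d, b, b)) + d * h(b + d + f(d, b, b), b + b * d * d + d + f(b, d, d), b + d + d + d + d * d * d)

Answer: yes — both canonical forms are b + b * d + d + d + d * f(b * b * d + b * b * d * d, h(b * d, f(b, b, b), b), b) + d * f(h(h(b, b, b), d + d + d, d * d), f(b + b + d, b + b + b, b * b), b * b + b * d + h(d, b, b)) + d * h(b + d + f(d, b, b), b + b * d * d + d + f(b, d, d), b + d + d + d + d * d * d)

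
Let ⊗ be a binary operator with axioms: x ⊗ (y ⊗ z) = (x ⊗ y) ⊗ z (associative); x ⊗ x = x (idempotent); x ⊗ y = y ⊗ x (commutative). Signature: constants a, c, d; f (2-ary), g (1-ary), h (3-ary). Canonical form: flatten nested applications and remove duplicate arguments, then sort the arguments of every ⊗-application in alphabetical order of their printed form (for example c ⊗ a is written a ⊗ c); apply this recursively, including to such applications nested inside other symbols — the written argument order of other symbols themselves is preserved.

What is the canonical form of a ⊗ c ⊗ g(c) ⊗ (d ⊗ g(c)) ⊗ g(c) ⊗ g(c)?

Un-nest:  a ⊗ c ⊗ g(c) ⊗ d ⊗ g(c) ⊗ g(c) ⊗ g(c)
Deduplicate:  drop duplicate g(c), g(c), g(c)
Order the arguments:  a ⊗ c ⊗ d ⊗ g(c)

Answer: a ⊗ c ⊗ d ⊗ g(c)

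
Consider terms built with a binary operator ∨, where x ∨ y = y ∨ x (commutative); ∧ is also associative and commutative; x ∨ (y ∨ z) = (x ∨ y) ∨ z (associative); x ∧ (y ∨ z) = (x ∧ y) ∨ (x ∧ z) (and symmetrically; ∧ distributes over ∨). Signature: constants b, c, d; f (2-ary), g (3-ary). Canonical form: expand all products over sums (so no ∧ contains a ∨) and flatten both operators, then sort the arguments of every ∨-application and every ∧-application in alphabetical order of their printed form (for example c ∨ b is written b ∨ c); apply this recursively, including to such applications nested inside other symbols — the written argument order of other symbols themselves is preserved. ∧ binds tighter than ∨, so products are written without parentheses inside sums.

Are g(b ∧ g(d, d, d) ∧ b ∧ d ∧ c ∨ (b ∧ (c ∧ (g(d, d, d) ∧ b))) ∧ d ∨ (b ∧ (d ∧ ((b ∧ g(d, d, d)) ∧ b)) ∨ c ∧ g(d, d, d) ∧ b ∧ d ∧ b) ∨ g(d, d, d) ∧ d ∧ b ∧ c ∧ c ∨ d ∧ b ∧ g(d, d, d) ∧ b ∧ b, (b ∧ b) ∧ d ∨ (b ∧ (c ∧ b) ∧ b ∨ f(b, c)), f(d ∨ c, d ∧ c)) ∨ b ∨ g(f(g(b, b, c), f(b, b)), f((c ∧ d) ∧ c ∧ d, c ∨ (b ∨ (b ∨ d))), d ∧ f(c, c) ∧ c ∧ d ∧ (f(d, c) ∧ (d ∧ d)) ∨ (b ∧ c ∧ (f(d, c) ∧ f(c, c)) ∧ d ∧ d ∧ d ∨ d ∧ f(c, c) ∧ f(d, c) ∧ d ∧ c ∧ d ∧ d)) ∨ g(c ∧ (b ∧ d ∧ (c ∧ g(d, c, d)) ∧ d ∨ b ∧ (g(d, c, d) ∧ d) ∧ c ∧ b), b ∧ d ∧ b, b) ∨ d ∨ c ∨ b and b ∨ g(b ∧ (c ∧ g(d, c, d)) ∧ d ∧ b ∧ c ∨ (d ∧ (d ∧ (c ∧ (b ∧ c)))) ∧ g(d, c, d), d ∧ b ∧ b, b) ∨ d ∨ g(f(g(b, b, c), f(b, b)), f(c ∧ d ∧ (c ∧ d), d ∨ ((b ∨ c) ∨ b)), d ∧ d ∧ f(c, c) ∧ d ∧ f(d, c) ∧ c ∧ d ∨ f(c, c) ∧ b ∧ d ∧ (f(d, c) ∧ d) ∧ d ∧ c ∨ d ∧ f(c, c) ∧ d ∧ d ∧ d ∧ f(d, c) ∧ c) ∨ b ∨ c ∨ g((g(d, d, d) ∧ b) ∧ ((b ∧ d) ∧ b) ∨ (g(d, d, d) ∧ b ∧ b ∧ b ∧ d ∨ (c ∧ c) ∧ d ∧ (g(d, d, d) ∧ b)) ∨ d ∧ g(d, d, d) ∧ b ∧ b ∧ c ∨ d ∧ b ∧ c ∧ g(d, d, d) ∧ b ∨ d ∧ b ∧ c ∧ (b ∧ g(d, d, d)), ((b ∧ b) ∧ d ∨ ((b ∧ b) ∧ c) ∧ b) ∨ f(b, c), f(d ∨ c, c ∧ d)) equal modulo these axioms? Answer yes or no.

Answer: yes — both canonical forms are b ∨ b ∨ c ∨ d ∨ g(b ∧ b ∧ b ∧ d ∧ g(d, d, d) ∨ b ∧ b ∧ b ∧ d ∧ g(d, d, d) ∨ b ∧ b ∧ c ∧ d ∧ g(d, d, d) ∨ b ∧ b ∧ c ∧ d ∧ g(d, d, d) ∨ b ∧ b ∧ c ∧ d ∧ g(d, d, d) ∨ b ∧ c ∧ c ∧ d ∧ g(d, d, d), b ∧ b ∧ b ∧ c ∨ b ∧ b ∧ d ∨ f(b, c), f(c ∨ d, c ∧ d)) ∨ g(b ∧ b ∧ c ∧ c ∧ d ∧ g(d, c, d) ∨ b ∧ c ∧ c ∧ d ∧ d ∧ g(d, c, d), b ∧ b ∧ d, b) ∨ g(f(g(b, b, c), f(b, b)), f(c ∧ c ∧ d ∧ d, b ∨ b ∨ c ∨ d), b ∧ c ∧ d ∧ d ∧ d ∧ f(c, c) ∧ f(d, c) ∨ c ∧ d ∧ d ∧ d ∧ d ∧ f(c, c) ∧ f(d, c) ∨ c ∧ d ∧ d ∧ d ∧ d ∧ f(c, c) ∧ f(d, c))

Derivation:
Left:  g(b ∧ g(d, d, d) ∧ b ∧ d ∧ c ∨ (b ∧ (c ∧ (g(d, d, d) ∧ b))) ∧ d ∨ (b ∧ (d ∧ ((b ∧ g(d, d, d)) ∧ b)) ∨ c ∧ g(d, d, d) ∧ b ∧ d ∧ b) ∨ g(d, d, d) ∧ d ∧ b ∧ c ∧ c ∨ d ∧ b ∧ g(d, d, d) ∧ b ∧ b, (b ∧ b) ∧ d ∨ (b ∧ (c ∧ b) ∧ b ∨ f(b, c)), f(d ∨ c, d ∧ c)) ∨ b ∨ g(f(g(b, b, c), f(b, b)), f((c ∧ d) ∧ c ∧ d, c ∨ (b ∨ (b ∨ d))), d ∧ f(c, c) ∧ c ∧ d ∧ (f(d, c) ∧ (d ∧ d)) ∨ (b ∧ c ∧ (f(d, c) ∧ f(c, c)) ∧ d ∧ d ∧ d ∨ d ∧ f(c, c) ∧ f(d, c) ∧ d ∧ c ∧ d ∧ d)) ∨ g(c ∧ (b ∧ d ∧ (c ∧ g(d, c, d)) ∧ d ∨ b ∧ (g(d, c, d) ∧ d) ∧ c ∧ b), b ∧ d ∧ b, b) ∨ d ∨ c ∨ b
  Expand:  g(b ∧ b ∧ b ∧ d ∧ g(d, d, d) ∨ b ∧ b ∧ b ∧ d ∧ g(d, d, d) ∨ b ∧ b ∧ c ∧ d ∧ g(d, d, d) ∨ b ∧ b ∧ c ∧ d ∧ g(d, d, d) ∨ b ∧ b ∧ c ∧ d ∧ g(d, d, d) ∨ b ∧ c ∧ c ∧ d ∧ g(d, d, d), b ∧ b ∧ b ∧ c ∨ b ∧ b ∧ d ∨ f(b, c), f(c ∨ d, c ∧ d)) ∨ b ∨ g(f(g(b, b, c), f(b, b)), f(c ∧ c ∧ d ∧ d, b ∨ b ∨ c ∨ d), b ∧ c ∧ d ∧ d ∧ d ∧ f(c, c) ∧ f(d, c) ∨ c ∧ d ∧ d ∧ d ∧ d ∧ f(c, c) ∧ f(d, c) ∨ c ∧ d ∧ d ∧ d ∧ d ∧ f(c, c) ∧ f(d, c)) ∨ g(b ∧ b ∧ c ∧ c ∧ d ∧ g(d, c, d) ∨ b ∧ c ∧ c ∧ d ∧ d ∧ g(d, c, d), b ∧ b ∧ d, b) ∨ d ∨ c ∨ b
  Order the arguments:  b ∨ b ∨ c ∨ d ∨ g(b ∧ b ∧ b ∧ d ∧ g(d, d, d) ∨ b ∧ b ∧ b ∧ d ∧ g(d, d, d) ∨ b ∧ b ∧ c ∧ d ∧ g(d, d, d) ∨ b ∧ b ∧ c ∧ d ∧ g(d, d, d) ∨ b ∧ b ∧ c ∧ d ∧ g(d, d, d) ∨ b ∧ c ∧ c ∧ d ∧ g(d, d, d), b ∧ b ∧ b ∧ c ∨ b ∧ b ∧ d ∨ f(b, c), f(c ∨ d, c ∧ d)) ∨ g(b ∧ b ∧ c ∧ c ∧ d ∧ g(d, c, d) ∨ b ∧ c ∧ c ∧ d ∧ d ∧ g(d, c, d), b ∧ b ∧ d, b) ∨ g(f(g(b, b, c), f(b, b)), f(c ∧ c ∧ d ∧ d, b ∨ b ∨ c ∨ d), b ∧ c ∧ d ∧ d ∧ d ∧ f(c, c) ∧ f(d, c) ∨ c ∧ d ∧ d ∧ d ∧ d ∧ f(c, c) ∧ f(d, c) ∨ c ∧ d ∧ d ∧ d ∧ d ∧ f(c, c) ∧ f(d, c))
Right:  b ∨ g(b ∧ (c ∧ g(d, c, d)) ∧ d ∧ b ∧ c ∨ (d ∧ (d ∧ (c ∧ (b ∧ c)))) ∧ g(d, c, d), d ∧ b ∧ b, b) ∨ d ∨ g(f(g(b, b, c), f(b, b)), f(c ∧ d ∧ (c ∧ d), d ∨ ((b ∨ c) ∨ b)), d ∧ d ∧ f(c, c) ∧ d ∧ f(d, c) ∧ c ∧ d ∨ f(c, c) ∧ b ∧ d ∧ (f(d, c) ∧ d) ∧ d ∧ c ∨ d ∧ f(c, c) ∧ d ∧ d ∧ d ∧ f(d, c) ∧ c) ∨ b ∨ c ∨ g((g(d, d, d) ∧ b) ∧ ((b ∧ d) ∧ b) ∨ (g(d, d, d) ∧ b ∧ b ∧ b ∧ d ∨ (c ∧ c) ∧ d ∧ (g(d, d, d) ∧ b)) ∨ d ∧ g(d, d, d) ∧ b ∧ b ∧ c ∨ d ∧ b ∧ c ∧ g(d, d, d) ∧ b ∨ d ∧ b ∧ c ∧ (b ∧ g(d, d, d)), ((b ∧ b) ∧ d ∨ ((b ∧ b) ∧ c) ∧ b) ∨ f(b, c), f(d ∨ c, c ∧ d))
  Un-nest:  b ∨ g(b ∧ b ∧ c ∧ c ∧ d ∧ g(d, c, d) ∨ b ∧ c ∧ c ∧ d ∧ d ∧ g(d, c, d), b ∧ b ∧ d, b) ∨ d ∨ g(f(g(b, b, c), f(b, b)), f(c ∧ c ∧ d ∧ d, b ∨ b ∨ c ∨ d), b ∧ c ∧ d ∧ d ∧ d ∧ f(c, c) ∧ f(d, c) ∨ c ∧ d ∧ d ∧ d ∧ d ∧ f(c, c) ∧ f(d, c) ∨ c ∧ d ∧ d ∧ d ∧ d ∧ f(c, c) ∧ f(d, c)) ∨ b ∨ c ∨ g(b ∧ b ∧ b ∧ d ∧ g(d, d, d) ∨ b ∧ b ∧ b ∧ d ∧ g(d, d, d) ∨ b ∧ b ∧ c ∧ d ∧ g(d, d, d) ∨ b ∧ b ∧ c ∧ d ∧ g(d, d, d) ∨ b ∧ b ∧ c ∧ d ∧ g(d, d, d) ∨ b ∧ c ∧ c ∧ d ∧ g(d, d, d), b ∧ b ∧ b ∧ c ∨ b ∧ b ∧ d ∨ f(b, c), f(c ∨ d, c ∧ d))
  Sort:  b ∨ b ∨ c ∨ d ∨ g(b ∧ b ∧ b ∧ d ∧ g(d, d, d) ∨ b ∧ b ∧ b ∧ d ∧ g(d, d, d) ∨ b ∧ b ∧ c ∧ d ∧ g(d, d, d) ∨ b ∧ b ∧ c ∧ d ∧ g(d, d, d) ∨ b ∧ b ∧ c ∧ d ∧ g(d, d, d) ∨ b ∧ c ∧ c ∧ d ∧ g(d, d, d), b ∧ b ∧ b ∧ c ∨ b ∧ b ∧ d ∨ f(b, c), f(c ∨ d, c ∧ d)) ∨ g(b ∧ b ∧ c ∧ c ∧ d ∧ g(d, c, d) ∨ b ∧ c ∧ c ∧ d ∧ d ∧ g(d, c, d), b ∧ b ∧ d, b) ∨ g(f(g(b, b, c), f(b, b)), f(c ∧ c ∧ d ∧ d, b ∨ b ∨ c ∨ d), b ∧ c ∧ d ∧ d ∧ d ∧ f(c, c) ∧ f(d, c) ∨ c ∧ d ∧ d ∧ d ∧ d ∧ f(c, c) ∧ f(d, c) ∨ c ∧ d ∧ d ∧ d ∧ d ∧ f(c, c) ∧ f(d, c))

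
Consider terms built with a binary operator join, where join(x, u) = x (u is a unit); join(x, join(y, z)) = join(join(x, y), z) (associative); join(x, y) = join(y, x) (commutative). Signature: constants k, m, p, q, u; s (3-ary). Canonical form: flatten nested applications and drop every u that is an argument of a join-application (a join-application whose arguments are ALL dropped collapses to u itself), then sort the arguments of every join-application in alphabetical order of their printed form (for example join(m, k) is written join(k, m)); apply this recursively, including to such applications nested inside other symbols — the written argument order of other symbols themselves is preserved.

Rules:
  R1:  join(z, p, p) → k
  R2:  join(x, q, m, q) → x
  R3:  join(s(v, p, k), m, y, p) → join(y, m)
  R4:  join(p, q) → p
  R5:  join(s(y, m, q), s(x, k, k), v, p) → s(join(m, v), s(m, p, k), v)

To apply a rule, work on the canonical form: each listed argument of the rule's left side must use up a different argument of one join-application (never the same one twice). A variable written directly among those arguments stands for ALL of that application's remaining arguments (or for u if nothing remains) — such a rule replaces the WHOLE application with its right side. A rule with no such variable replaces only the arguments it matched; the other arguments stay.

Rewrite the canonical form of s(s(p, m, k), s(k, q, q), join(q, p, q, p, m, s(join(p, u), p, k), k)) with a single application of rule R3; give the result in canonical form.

Answer: s(s(p, m, k), s(k, q, q), join(k, m, p, q, q))

Derivation:
Canonical form:  s(s(p, m, k), s(k, q, q), join(k, m, p, p, q, q, s(p, p, k)))
Apply R3:  consuming m, p, s(p, p, k);  v := p, y := join(k, p, q, q)
The variable takes the whole remainder — replace the entire application.
Result:  s(s(p, m, k), s(k, q, q), join(k, m, p, q, q))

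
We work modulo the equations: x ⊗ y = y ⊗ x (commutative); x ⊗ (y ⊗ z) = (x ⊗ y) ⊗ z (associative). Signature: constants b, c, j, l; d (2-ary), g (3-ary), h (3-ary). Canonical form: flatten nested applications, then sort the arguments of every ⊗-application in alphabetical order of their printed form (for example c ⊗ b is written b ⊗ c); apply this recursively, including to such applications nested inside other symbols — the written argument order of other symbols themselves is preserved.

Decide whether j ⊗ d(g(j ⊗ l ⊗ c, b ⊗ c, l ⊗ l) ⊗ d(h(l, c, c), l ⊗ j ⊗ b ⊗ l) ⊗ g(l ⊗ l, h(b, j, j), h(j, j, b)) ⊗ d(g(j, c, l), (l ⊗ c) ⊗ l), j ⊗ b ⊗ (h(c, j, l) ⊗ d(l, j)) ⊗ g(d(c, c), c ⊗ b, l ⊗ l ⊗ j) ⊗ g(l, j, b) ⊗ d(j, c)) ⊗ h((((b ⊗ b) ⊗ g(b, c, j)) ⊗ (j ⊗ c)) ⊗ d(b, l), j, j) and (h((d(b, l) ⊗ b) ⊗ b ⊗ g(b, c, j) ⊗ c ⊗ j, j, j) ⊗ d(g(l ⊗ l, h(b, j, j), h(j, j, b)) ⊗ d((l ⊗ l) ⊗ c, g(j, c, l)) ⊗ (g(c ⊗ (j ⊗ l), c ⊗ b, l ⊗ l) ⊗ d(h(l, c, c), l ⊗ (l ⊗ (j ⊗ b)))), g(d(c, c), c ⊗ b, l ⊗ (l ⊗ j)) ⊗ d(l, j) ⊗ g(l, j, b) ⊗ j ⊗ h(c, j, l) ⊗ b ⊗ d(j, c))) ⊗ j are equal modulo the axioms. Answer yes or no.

Left:  j ⊗ d(g(j ⊗ l ⊗ c, b ⊗ c, l ⊗ l) ⊗ d(h(l, c, c), l ⊗ j ⊗ b ⊗ l) ⊗ g(l ⊗ l, h(b, j, j), h(j, j, b)) ⊗ d(g(j, c, l), (l ⊗ c) ⊗ l), j ⊗ b ⊗ (h(c, j, l) ⊗ d(l, j)) ⊗ g(d(c, c), c ⊗ b, l ⊗ l ⊗ j) ⊗ g(l, j, b) ⊗ d(j, c)) ⊗ h((((b ⊗ b) ⊗ g(b, c, j)) ⊗ (j ⊗ c)) ⊗ d(b, l), j, j)
  Simplify inside:  d(g(j ⊗ l ⊗ c, b ⊗ c, l ⊗ l) ⊗ d(h(l, c, c), l ⊗ j ⊗ b ⊗ l) ⊗ g(l ⊗ l, h(b, j, j), h(j, j, b)) ⊗ d(g(j, c, l), (l ⊗ c) ⊗ l), j ⊗ b ⊗ (h(c, j, l) ⊗ d(l, j)) ⊗ g(d(c, c), c ⊗ b, l ⊗ l ⊗ j) ⊗ g(l, j, b) ⊗ d(j, c))  →  d(d(g(j, c, l), c ⊗ l ⊗ l) ⊗ d(h(l, c, c), b ⊗ j ⊗ l ⊗ l) ⊗ g(c ⊗ j ⊗ l, b ⊗ c, l ⊗ l) ⊗ g(l ⊗ l, h(b, j, j), h(j, j, b)), b ⊗ d(j, c) ⊗ d(l, j) ⊗ g(d(c, c), b ⊗ c, j ⊗ l ⊗ l) ⊗ g(l, j, b) ⊗ h(c, j, l) ⊗ j)
  Simplify inside:  h((((b ⊗ b) ⊗ g(b, c, j)) ⊗ (j ⊗ c)) ⊗ d(b, l), j, j)  →  h(b ⊗ b ⊗ c ⊗ d(b, l) ⊗ g(b, c, j) ⊗ j, j, j)
  Sort:  d(d(g(j, c, l), c ⊗ l ⊗ l) ⊗ d(h(l, c, c), b ⊗ j ⊗ l ⊗ l) ⊗ g(c ⊗ j ⊗ l, b ⊗ c, l ⊗ l) ⊗ g(l ⊗ l, h(b, j, j), h(j, j, b)), b ⊗ d(j, c) ⊗ d(l, j) ⊗ g(d(c, c), b ⊗ c, j ⊗ l ⊗ l) ⊗ g(l, j, b) ⊗ h(c, j, l) ⊗ j) ⊗ h(b ⊗ b ⊗ c ⊗ d(b, l) ⊗ g(b, c, j) ⊗ j, j, j) ⊗ j
Right:  (h((d(b, l) ⊗ b) ⊗ b ⊗ g(b, c, j) ⊗ c ⊗ j, j, j) ⊗ d(g(l ⊗ l, h(b, j, j), h(j, j, b)) ⊗ d((l ⊗ l) ⊗ c, g(j, c, l)) ⊗ (g(c ⊗ (j ⊗ l), c ⊗ b, l ⊗ l) ⊗ d(h(l, c, c), l ⊗ (l ⊗ (j ⊗ b)))), g(d(c, c), c ⊗ b, l ⊗ (l ⊗ j)) ⊗ d(l, j) ⊗ g(l, j, b) ⊗ j ⊗ h(c, j, l) ⊗ b ⊗ d(j, c))) ⊗ j
  Un-nest:  h((d(b, l) ⊗ b) ⊗ b ⊗ g(b, c, j) ⊗ c ⊗ j, j, j) ⊗ d(g(l ⊗ l, h(b, j, j), h(j, j, b)) ⊗ d((l ⊗ l) ⊗ c, g(j, c, l)) ⊗ (g(c ⊗ (j ⊗ l), c ⊗ b, l ⊗ l) ⊗ d(h(l, c, c), l ⊗ (l ⊗ (j ⊗ b)))), g(d(c, c), c ⊗ b, l ⊗ (l ⊗ j)) ⊗ d(l, j) ⊗ g(l, j, b) ⊗ j ⊗ h(c, j, l) ⊗ b ⊗ d(j, c)) ⊗ j
  Simplify inside:  h((d(b, l) ⊗ b) ⊗ b ⊗ g(b, c, j) ⊗ c ⊗ j, j, j)  →  h(b ⊗ b ⊗ c ⊗ d(b, l) ⊗ g(b, c, j) ⊗ j, j, j)
  Simplify inside:  d(g(l ⊗ l, h(b, j, j), h(j, j, b)) ⊗ d((l ⊗ l) ⊗ c, g(j, c, l)) ⊗ (g(c ⊗ (j ⊗ l), c ⊗ b, l ⊗ l) ⊗ d(h(l, c, c), l ⊗ (l ⊗ (j ⊗ b)))), g(d(c, c), c ⊗ b, l ⊗ (l ⊗ j)) ⊗ d(l, j) ⊗ g(l, j, b) ⊗ j ⊗ h(c, j, l) ⊗ b ⊗ d(j, c))  →  d(d(c ⊗ l ⊗ l, g(j, c, l)) ⊗ d(h(l, c, c), b ⊗ j ⊗ l ⊗ l) ⊗ g(c ⊗ j ⊗ l, b ⊗ c, l ⊗ l) ⊗ g(l ⊗ l, h(b, j, j), h(j, j, b)), b ⊗ d(j, c) ⊗ d(l, j) ⊗ g(d(c, c), b ⊗ c, j ⊗ l ⊗ l) ⊗ g(l, j, b) ⊗ h(c, j, l) ⊗ j)
  Order the arguments:  d(d(c ⊗ l ⊗ l, g(j, c, l)) ⊗ d(h(l, c, c), b ⊗ j ⊗ l ⊗ l) ⊗ g(c ⊗ j ⊗ l, b ⊗ c, l ⊗ l) ⊗ g(l ⊗ l, h(b, j, j), h(j, j, b)), b ⊗ d(j, c) ⊗ d(l, j) ⊗ g(d(c, c), b ⊗ c, j ⊗ l ⊗ l) ⊗ g(l, j, b) ⊗ h(c, j, l) ⊗ j) ⊗ h(b ⊗ b ⊗ c ⊗ d(b, l) ⊗ g(b, c, j) ⊗ j, j, j) ⊗ j

Answer: no — d(d(g(j, c, l), c ⊗ l ⊗ l) ⊗ d(h(l, c, c), b ⊗ j ⊗ l ⊗ l) ⊗ g(c ⊗ j ⊗ l, b ⊗ c, l ⊗ l) ⊗ g(l ⊗ l, h(b, j, j), h(j, j, b)), b ⊗ d(j, c) ⊗ d(l, j) ⊗ g(d(c, c), b ⊗ c, j ⊗ l ⊗ l) ⊗ g(l, j, b) ⊗ h(c, j, l) ⊗ j) ⊗ h(b ⊗ b ⊗ c ⊗ d(b, l) ⊗ g(b, c, j) ⊗ j, j, j) ⊗ j vs d(d(c ⊗ l ⊗ l, g(j, c, l)) ⊗ d(h(l, c, c), b ⊗ j ⊗ l ⊗ l) ⊗ g(c ⊗ j ⊗ l, b ⊗ c, l ⊗ l) ⊗ g(l ⊗ l, h(b, j, j), h(j, j, b)), b ⊗ d(j, c) ⊗ d(l, j) ⊗ g(d(c, c), b ⊗ c, j ⊗ l ⊗ l) ⊗ g(l, j, b) ⊗ h(c, j, l) ⊗ j) ⊗ h(b ⊗ b ⊗ c ⊗ d(b, l) ⊗ g(b, c, j) ⊗ j, j, j) ⊗ j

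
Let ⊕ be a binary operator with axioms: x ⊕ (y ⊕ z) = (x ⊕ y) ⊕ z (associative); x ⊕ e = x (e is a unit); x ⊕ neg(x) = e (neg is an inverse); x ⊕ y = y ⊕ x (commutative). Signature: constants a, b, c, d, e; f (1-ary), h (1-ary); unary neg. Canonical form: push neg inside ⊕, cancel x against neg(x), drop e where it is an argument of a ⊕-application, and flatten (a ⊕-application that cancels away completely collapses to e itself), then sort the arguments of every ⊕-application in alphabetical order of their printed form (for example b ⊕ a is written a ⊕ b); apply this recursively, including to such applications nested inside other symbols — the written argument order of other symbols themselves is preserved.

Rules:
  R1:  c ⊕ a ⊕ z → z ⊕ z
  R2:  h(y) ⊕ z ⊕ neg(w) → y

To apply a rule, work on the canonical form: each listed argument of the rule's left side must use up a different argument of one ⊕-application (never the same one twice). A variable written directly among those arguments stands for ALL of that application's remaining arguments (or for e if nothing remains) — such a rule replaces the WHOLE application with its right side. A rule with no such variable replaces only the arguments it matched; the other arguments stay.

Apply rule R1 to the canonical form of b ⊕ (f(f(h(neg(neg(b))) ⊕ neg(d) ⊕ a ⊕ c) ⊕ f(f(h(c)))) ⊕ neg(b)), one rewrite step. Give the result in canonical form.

Answer: f(f(f(h(c))) ⊕ f(h(b) ⊕ h(b) ⊕ neg(d) ⊕ neg(d)))

Derivation:
Canonical form:  f(f(a ⊕ c ⊕ h(b) ⊕ neg(d)) ⊕ f(f(h(c))))
R1 matches:  uses a, c;  z := h(b) ⊕ neg(d)
Every leftover argument binds to the variable; the entire application is replaced.
Giving:  f(f(f(h(c))) ⊕ f(h(b) ⊕ h(b) ⊕ neg(d) ⊕ neg(d)))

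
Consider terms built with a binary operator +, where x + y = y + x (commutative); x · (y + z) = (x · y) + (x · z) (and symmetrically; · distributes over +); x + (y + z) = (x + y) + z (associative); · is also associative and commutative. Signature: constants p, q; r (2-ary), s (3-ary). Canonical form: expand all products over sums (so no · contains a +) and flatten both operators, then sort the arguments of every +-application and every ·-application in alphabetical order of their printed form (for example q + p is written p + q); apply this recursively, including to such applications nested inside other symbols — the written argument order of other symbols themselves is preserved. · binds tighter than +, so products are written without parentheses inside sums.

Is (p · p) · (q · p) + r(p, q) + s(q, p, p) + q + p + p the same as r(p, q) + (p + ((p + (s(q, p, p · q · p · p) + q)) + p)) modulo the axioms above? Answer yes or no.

Left:  (p · p) · (q · p) + r(p, q) + s(q, p, p) + q + p + p
  Merge nested applications:  p · p · p · q + r(p, q) + s(q, p, p) + q + p + p
  Order the arguments:  p + p + p · p · p · q + q + r(p, q) + s(q, p, p)
Right:  r(p, q) + (p + ((p + (s(q, p, p · q · p · p) + q)) + p))
  Un-nest:  r(p, q) + p + p + s(q, p, p · p · p · q) + q + p
  Sort:  p + p + p + q + r(p, q) + s(q, p, p · p · p · q)

Answer: no — p + p + p · p · p · q + q + r(p, q) + s(q, p, p) vs p + p + p + q + r(p, q) + s(q, p, p · p · p · q)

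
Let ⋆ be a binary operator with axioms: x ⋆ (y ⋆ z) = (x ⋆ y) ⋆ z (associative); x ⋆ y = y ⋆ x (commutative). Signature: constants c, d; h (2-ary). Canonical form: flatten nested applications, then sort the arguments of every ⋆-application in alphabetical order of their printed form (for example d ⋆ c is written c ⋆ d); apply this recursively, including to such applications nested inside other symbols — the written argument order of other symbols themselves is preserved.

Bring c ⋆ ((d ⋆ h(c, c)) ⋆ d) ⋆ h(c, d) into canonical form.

Merge nested applications:  c ⋆ d ⋆ h(c, c) ⋆ d ⋆ h(c, d)
Sort arguments:  c ⋆ d ⋆ d ⋆ h(c, c) ⋆ h(c, d)

Answer: c ⋆ d ⋆ d ⋆ h(c, c) ⋆ h(c, d)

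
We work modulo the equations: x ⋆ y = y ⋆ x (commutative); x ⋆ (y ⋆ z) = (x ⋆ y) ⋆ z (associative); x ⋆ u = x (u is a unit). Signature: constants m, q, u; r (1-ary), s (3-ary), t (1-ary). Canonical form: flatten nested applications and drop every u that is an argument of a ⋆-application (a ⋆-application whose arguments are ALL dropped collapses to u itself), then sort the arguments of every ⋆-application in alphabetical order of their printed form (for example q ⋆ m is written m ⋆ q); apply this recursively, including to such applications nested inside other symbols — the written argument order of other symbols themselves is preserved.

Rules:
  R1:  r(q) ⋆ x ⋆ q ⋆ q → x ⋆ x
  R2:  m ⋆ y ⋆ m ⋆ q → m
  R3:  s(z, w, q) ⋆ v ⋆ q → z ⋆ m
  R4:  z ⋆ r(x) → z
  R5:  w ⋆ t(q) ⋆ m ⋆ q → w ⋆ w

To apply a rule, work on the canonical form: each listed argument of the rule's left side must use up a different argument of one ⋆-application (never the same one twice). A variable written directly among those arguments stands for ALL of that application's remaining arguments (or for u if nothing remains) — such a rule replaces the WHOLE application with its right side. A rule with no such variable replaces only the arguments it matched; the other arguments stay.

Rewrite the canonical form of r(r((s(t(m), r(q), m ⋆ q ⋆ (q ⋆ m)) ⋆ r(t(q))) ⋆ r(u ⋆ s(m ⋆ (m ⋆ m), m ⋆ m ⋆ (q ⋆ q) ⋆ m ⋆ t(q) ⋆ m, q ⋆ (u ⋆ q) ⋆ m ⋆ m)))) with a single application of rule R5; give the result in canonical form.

Canonical form:  r(r(r(s(m ⋆ m ⋆ m, m ⋆ m ⋆ m ⋆ m ⋆ q ⋆ q ⋆ t(q), m ⋆ m ⋆ q ⋆ q)) ⋆ r(t(q)) ⋆ s(t(m), r(q), m ⋆ m ⋆ q ⋆ q)))
Apply R5:  consuming m, q, t(q);  w := m ⋆ m ⋆ m ⋆ q
Every leftover argument binds to the variable; the entire application is replaced.
New term:  r(r(r(s(m ⋆ m ⋆ m, m ⋆ m ⋆ m ⋆ m ⋆ m ⋆ m ⋆ q ⋆ q, m ⋆ m ⋆ q ⋆ q)) ⋆ r(t(q)) ⋆ s(t(m), r(q), m ⋆ m ⋆ q ⋆ q)))

Answer: r(r(r(s(m ⋆ m ⋆ m, m ⋆ m ⋆ m ⋆ m ⋆ m ⋆ m ⋆ q ⋆ q, m ⋆ m ⋆ q ⋆ q)) ⋆ r(t(q)) ⋆ s(t(m), r(q), m ⋆ m ⋆ q ⋆ q)))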